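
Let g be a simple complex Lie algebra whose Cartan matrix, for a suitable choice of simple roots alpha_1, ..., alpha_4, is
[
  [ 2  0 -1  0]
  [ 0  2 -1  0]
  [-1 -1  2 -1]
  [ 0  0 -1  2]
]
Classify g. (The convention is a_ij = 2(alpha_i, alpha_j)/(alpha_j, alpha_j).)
type D_4

The matrix has rank 4 with 2's on the diagonal. Reading the off-diagonal entries as Dynkin edges (a single edge where a_ij = a_ji = -1; a double or triple edge where a_ij * a_ji = 2 or 3), the diagram is a chain of 2 nodes with a fork of two nodes at one end (D_4). One simple-root ordering that puts it in standard form is (alpha_4, alpha_3, alpha_2, alpha_1). So the algebra is type D_4, i.e. so(8).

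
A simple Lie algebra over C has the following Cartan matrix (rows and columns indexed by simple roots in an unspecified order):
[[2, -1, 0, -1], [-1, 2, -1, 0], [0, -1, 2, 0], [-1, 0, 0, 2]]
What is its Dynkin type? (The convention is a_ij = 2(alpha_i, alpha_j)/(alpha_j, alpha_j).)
The matrix has rank 4 with 2's on the diagonal. Reading the off-diagonal entries as Dynkin edges (a single edge where a_ij = a_ji = -1; a double or triple edge where a_ij * a_ji = 2 or 3), the diagram is a chain of 4 nodes with single edges (A_4). One simple-root ordering that puts it in standard form is (alpha_4, alpha_1, alpha_2, alpha_3). So the algebra is type A_4, i.e. sl(5).

A_4 (sl(5))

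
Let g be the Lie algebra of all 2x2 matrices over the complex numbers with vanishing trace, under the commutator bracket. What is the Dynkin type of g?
type A_1

This is sl(2), which has dimension 2^2 - 1 = 3 and rank 2 - 1 = 1 (a Cartan subalgebra is the diagonal traceless matrices). In the classification of classical Lie algebras, the special linear algebra sl(n+1) has type A_n; here n = 1, so the Dynkin diagram is a chain of 1 nodes with single edges (A_1). Hence the type is A_1.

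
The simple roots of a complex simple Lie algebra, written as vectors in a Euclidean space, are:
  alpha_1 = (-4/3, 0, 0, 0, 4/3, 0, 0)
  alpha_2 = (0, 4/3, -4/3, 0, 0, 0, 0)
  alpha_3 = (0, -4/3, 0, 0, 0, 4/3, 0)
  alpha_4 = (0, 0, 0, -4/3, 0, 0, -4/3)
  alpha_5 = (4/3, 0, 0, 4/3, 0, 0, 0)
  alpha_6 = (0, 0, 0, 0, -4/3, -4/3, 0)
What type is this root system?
Compute the Cartan integers a_ij = 2(alpha_i, alpha_j)/(alpha_j, alpha_j); the resulting 6x6 Cartan matrix is
[[2, 0, 0, 0, -1, -1], [0, 2, -1, 0, 0, 0], [0, -1, 2, 0, 0, -1], [0, 0, 0, 2, -1, 0], [-1, 0, 0, -1, 2, 0], [-1, 0, -1, 0, 0, 2]].
All simple roots have the same length, so the diagram is simply laced. The associated Dynkin diagram is a chain of 6 nodes with single edges (A_6), so the type is A_6 (the algebra sl(7)).

A_6 (sl(7))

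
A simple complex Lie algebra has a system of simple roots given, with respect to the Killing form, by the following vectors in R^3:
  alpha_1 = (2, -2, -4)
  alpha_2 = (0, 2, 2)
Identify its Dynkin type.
G_2

Compute the Cartan integers a_ij = 2(alpha_i, alpha_j)/(alpha_j, alpha_j); the resulting 2x2 Cartan matrix is
[[2, -3], [-1, 2]].
The roots have two lengths (squared-length ratio 3:1); the short ones are alpha_{2}. The associated Dynkin diagram is two nodes joined by a triple edge (G_2), so the type is G_2.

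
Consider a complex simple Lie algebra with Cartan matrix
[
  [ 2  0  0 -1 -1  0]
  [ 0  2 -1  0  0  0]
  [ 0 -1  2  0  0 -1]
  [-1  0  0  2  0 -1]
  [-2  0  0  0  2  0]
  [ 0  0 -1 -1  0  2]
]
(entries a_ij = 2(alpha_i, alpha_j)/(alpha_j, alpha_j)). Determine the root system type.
The matrix has rank 6 with 2's on the diagonal. Reading the off-diagonal entries as Dynkin edges (a single edge where a_ij = a_ji = -1; a double or triple edge where a_ij * a_ji = 2 or 3), the diagram is a chain of 6 nodes with a double edge at one end; the terminal node there is the unique long simple root (C_6). One simple-root ordering that puts it in standard form is (alpha_2, alpha_3, alpha_6, alpha_4, alpha_1, alpha_5). So the algebra is type C_6, i.e. sp(12).

C6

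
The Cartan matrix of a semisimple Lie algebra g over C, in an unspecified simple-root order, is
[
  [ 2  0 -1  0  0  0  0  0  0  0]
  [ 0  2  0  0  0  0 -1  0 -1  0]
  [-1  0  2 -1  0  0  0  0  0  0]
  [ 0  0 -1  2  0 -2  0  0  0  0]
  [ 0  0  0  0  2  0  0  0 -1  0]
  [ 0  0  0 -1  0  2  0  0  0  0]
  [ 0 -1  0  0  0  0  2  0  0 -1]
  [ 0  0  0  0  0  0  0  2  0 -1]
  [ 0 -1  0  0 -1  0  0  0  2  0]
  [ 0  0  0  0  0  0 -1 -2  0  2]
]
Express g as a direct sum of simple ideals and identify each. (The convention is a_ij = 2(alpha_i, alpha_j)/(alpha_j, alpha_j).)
B_4 (so(9)) + B_6 (so(13))

The diagram associated to this matrix has two connected components: the simple roots {alpha_1, alpha_3, alpha_4, alpha_6} form a chain of 4 nodes with a double edge at one end; the terminal node there is the unique short simple root (B_4), and {alpha_2, alpha_5, alpha_7, alpha_8, alpha_9, alpha_10} form a chain of 6 nodes with a double edge at one end; the terminal node there is the unique short simple root (B_6). A semisimple Lie algebra decomposes uniquely as the direct sum of simple ideals, one per connected component of its Dynkin diagram, so g ≅ B_4 ⊕ B_6 (dimension 36 + 78 = 114).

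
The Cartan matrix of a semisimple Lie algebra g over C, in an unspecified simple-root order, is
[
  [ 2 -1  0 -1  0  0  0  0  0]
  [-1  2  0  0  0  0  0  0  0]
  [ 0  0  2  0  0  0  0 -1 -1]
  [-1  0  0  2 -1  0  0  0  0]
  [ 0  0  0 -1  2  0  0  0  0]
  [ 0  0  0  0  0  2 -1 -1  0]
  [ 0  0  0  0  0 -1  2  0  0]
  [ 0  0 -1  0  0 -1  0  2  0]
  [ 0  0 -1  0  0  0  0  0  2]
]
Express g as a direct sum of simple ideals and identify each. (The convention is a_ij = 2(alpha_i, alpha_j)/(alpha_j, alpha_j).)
The diagram associated to this matrix has two connected components: the simple roots {alpha_1, alpha_2, alpha_4, alpha_5} form a chain of 4 nodes with single edges (A_4), and {alpha_3, alpha_6, alpha_7, alpha_8, alpha_9} form a chain of 5 nodes with single edges (A_5). A semisimple Lie algebra decomposes uniquely as the direct sum of simple ideals, one per connected component of its Dynkin diagram, so g ≅ A_4 ⊕ A_5 (dimension 24 + 35 = 59).

A4 + A5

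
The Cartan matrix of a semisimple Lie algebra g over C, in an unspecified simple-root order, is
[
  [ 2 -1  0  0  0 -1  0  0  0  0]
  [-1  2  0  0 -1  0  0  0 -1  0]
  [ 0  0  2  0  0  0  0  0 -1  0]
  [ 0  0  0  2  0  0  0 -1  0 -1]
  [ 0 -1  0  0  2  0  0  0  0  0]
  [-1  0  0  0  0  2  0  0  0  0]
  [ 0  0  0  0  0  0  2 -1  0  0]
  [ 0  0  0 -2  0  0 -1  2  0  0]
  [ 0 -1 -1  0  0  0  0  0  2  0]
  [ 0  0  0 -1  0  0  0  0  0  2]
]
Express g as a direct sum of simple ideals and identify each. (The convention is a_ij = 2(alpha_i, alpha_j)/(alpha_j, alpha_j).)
The diagram associated to this matrix has two connected components: the simple roots {alpha_1, alpha_2, alpha_3, alpha_5, alpha_6, alpha_9} form a chain of 5 nodes with one extra node attached to the third node from one end (E_6), and {alpha_4, alpha_7, alpha_8, alpha_10} form a chain of 4 nodes with a double edge between the middle two (F_4). A semisimple Lie algebra decomposes uniquely as the direct sum of simple ideals, one per connected component of its Dynkin diagram, so g ≅ E_6 ⊕ F_4 (dimension 78 + 52 = 130).

E_6 + F_4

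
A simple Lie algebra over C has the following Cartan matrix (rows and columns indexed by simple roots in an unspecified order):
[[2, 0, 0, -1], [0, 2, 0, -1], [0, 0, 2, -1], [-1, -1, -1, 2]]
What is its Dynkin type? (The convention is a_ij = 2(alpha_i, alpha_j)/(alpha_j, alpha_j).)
type D_4

The matrix has rank 4 with 2's on the diagonal. Reading the off-diagonal entries as Dynkin edges (a single edge where a_ij = a_ji = -1; a double or triple edge where a_ij * a_ji = 2 or 3), the diagram is a chain of 2 nodes with a fork of two nodes at one end (D_4). One simple-root ordering that puts it in standard form is (alpha_1, alpha_4, alpha_2, alpha_3). So the algebra is type D_4, i.e. so(8).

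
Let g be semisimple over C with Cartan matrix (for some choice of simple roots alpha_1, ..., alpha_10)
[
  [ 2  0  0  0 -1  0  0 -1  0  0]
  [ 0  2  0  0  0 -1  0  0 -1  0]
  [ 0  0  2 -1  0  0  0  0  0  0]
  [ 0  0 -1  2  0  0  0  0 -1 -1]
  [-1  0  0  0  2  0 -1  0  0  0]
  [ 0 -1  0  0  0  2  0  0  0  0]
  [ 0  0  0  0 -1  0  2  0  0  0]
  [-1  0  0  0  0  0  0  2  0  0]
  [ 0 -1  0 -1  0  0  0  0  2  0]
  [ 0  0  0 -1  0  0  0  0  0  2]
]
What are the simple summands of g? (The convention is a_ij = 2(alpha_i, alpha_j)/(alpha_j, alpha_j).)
The diagram associated to this matrix has two connected components: the simple roots {alpha_1, alpha_5, alpha_7, alpha_8} form a chain of 4 nodes with single edges (A_4), and {alpha_2, alpha_3, alpha_4, alpha_6, alpha_9, alpha_10} form a chain of 4 nodes with a fork of two nodes at one end (D_6). A semisimple Lie algebra decomposes uniquely as the direct sum of simple ideals, one per connected component of its Dynkin diagram, so g ≅ A_4 ⊕ D_6 (dimension 24 + 66 = 90).

A_4 (sl(5)) ⊕ D_6 (so(12))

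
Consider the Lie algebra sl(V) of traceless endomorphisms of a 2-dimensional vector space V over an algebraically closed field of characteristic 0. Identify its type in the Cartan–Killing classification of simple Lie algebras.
This is sl(2), which has dimension 2^2 - 1 = 3 and rank 2 - 1 = 1 (a Cartan subalgebra is the diagonal traceless matrices). In the classification of classical Lie algebras, the special linear algebra sl(n+1) has type A_n; here n = 1, so the Dynkin diagram is a chain of 1 nodes with single edges (A_1). Hence the type is A_1.

A1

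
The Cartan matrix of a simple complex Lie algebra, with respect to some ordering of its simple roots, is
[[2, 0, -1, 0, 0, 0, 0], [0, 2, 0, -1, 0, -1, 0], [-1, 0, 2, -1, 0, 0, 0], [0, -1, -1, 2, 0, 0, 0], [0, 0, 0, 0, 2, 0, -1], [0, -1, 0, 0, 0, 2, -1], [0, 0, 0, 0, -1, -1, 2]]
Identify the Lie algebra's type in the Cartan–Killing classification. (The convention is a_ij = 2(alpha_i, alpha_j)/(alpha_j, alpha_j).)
The matrix has rank 7 with 2's on the diagonal. Reading the off-diagonal entries as Dynkin edges (a single edge where a_ij = a_ji = -1; a double or triple edge where a_ij * a_ji = 2 or 3), the diagram is a chain of 7 nodes with single edges (A_7). One simple-root ordering that puts it in standard form is (alpha_5, alpha_7, alpha_6, alpha_2, alpha_4, alpha_3, alpha_1). So the algebra is type A_7, i.e. sl(8).

type A_7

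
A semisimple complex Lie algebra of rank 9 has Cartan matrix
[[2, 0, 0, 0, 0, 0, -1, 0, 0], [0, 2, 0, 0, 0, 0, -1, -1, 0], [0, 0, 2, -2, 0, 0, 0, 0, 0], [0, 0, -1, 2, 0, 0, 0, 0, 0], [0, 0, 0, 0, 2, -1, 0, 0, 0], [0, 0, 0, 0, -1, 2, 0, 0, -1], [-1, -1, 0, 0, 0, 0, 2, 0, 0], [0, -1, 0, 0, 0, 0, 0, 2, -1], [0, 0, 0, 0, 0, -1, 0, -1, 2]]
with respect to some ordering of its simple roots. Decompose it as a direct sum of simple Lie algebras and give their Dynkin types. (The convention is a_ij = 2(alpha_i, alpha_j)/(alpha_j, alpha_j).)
The diagram associated to this matrix has two connected components: the simple roots {alpha_1, alpha_2, alpha_5, alpha_6, alpha_7, alpha_8, alpha_9} form a chain of 7 nodes with single edges (A_7), and {alpha_3, alpha_4} form a chain of 2 nodes with a double edge at one end; the terminal node there is the unique short simple root (B_2). A semisimple Lie algebra decomposes uniquely as the direct sum of simple ideals, one per connected component of its Dynkin diagram, so g ≅ A_7 ⊕ B_2 (dimension 63 + 10 = 73).

A_7 (sl(8)) + B_2 (so(5))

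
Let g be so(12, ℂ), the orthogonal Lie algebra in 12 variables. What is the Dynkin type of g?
D_6

This is so(12) with 12 even, which has dimension 12(12-1)/2 = 66 and rank 12/2 = 6. In the classification of classical Lie algebras, the orthogonal algebra so(2n) in an even number of variables has type D_n; here n = 6, so the Dynkin diagram is a chain of 4 nodes with a fork of two nodes at one end (D_6). Hence the type is D_6.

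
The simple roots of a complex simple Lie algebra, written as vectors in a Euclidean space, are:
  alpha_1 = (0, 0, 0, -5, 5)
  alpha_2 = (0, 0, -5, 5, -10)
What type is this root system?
Compute the Cartan integers a_ij = 2(alpha_i, alpha_j)/(alpha_j, alpha_j); the resulting 2x2 Cartan matrix is
[[2, -1], [-3, 2]].
The roots have two lengths (squared-length ratio 3:1); the short ones are alpha_{1}. The associated Dynkin diagram is two nodes joined by a triple edge (G_2), so the type is G_2.

G2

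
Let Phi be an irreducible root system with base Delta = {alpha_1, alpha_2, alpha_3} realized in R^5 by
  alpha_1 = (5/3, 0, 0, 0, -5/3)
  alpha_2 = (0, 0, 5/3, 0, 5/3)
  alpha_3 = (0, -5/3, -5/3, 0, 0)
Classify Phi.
Compute the Cartan integers a_ij = 2(alpha_i, alpha_j)/(alpha_j, alpha_j); the resulting 3x3 Cartan matrix is
[[2, -1, 0], [-1, 2, -1], [0, -1, 2]].
All simple roots have the same length, so the diagram is simply laced. The associated Dynkin diagram is a chain of 3 nodes with single edges (A_3), so the type is A_3 (the algebra sl(4)).

A_3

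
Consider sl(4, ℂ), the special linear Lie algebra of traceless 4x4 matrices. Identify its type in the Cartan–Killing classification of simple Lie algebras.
This is sl(4), which has dimension 4^2 - 1 = 15 and rank 4 - 1 = 3 (a Cartan subalgebra is the diagonal traceless matrices). In the classification of classical Lie algebras, the special linear algebra sl(n+1) has type A_n; here n = 3, so the Dynkin diagram is a chain of 3 nodes with single edges (A_3). Hence the type is A_3.

type A_3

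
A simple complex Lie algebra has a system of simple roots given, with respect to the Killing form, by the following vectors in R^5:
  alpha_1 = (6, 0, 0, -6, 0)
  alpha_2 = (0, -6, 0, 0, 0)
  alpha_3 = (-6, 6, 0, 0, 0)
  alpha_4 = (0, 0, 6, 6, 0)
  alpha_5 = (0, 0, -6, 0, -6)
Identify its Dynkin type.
B_5 (so(11))

Compute the Cartan integers a_ij = 2(alpha_i, alpha_j)/(alpha_j, alpha_j); the resulting 5x5 Cartan matrix is
[[2, 0, -1, -1, 0], [0, 2, -1, 0, 0], [-1, -2, 2, 0, 0], [-1, 0, 0, 2, -1], [0, 0, 0, -1, 2]].
The roots have two lengths (squared-length ratio 2:1); the short ones are alpha_{2}. The associated Dynkin diagram is a chain of 5 nodes with a double edge at one end; the terminal node there is the unique short simple root (B_5), so the type is B_5 (the algebra so(11)).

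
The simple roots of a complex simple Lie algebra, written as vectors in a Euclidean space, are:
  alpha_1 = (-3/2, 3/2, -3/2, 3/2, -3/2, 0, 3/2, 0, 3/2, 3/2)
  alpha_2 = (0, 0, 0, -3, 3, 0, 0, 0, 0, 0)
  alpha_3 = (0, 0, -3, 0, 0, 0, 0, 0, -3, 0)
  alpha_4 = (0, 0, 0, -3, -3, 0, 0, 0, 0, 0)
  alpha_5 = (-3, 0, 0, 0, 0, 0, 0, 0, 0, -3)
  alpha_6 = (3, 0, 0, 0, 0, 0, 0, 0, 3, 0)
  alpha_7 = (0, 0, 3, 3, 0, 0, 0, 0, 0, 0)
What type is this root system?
type E_7

Compute the Cartan integers a_ij = 2(alpha_i, alpha_j)/(alpha_j, alpha_j); the resulting 7x7 Cartan matrix is
[[2, -1, 0, 0, 0, 0, 0], [-1, 2, 0, 0, 0, 0, -1], [0, 0, 2, 0, 0, -1, -1], [0, 0, 0, 2, 0, 0, -1], [0, 0, 0, 0, 2, -1, 0], [0, 0, -1, 0, -1, 2, 0], [0, -1, -1, -1, 0, 0, 2]].
All simple roots have the same length, so the diagram is simply laced. The associated Dynkin diagram is a chain of 6 nodes with one extra node attached to the third node from one end (E_7), so the type is E_7.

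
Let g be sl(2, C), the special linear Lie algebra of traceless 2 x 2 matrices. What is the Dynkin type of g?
This is sl(2), which has dimension 2^2 - 1 = 3 and rank 2 - 1 = 1 (a Cartan subalgebra is the diagonal traceless matrices). In the classification of classical Lie algebras, the special linear algebra sl(n+1) has type A_n; here n = 1, so the Dynkin diagram is a chain of 1 nodes with single edges (A_1). Hence the type is A_1.

A_1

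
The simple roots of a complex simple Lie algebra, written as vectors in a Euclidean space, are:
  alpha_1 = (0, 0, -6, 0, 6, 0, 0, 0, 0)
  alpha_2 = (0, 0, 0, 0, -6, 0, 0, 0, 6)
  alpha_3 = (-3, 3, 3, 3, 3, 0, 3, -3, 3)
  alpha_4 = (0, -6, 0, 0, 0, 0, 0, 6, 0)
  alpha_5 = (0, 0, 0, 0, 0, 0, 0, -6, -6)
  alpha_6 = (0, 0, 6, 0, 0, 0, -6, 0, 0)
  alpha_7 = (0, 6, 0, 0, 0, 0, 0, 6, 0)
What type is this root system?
E7

Compute the Cartan integers a_ij = 2(alpha_i, alpha_j)/(alpha_j, alpha_j); the resulting 7x7 Cartan matrix is
[[2, -1, 0, 0, 0, -1, 0], [-1, 2, 0, 0, -1, 0, 0], [0, 0, 2, -1, 0, 0, 0], [0, 0, -1, 2, -1, 0, 0], [0, -1, 0, -1, 2, 0, -1], [-1, 0, 0, 0, 0, 2, 0], [0, 0, 0, 0, -1, 0, 2]].
All simple roots have the same length, so the diagram is simply laced. The associated Dynkin diagram is a chain of 6 nodes with one extra node attached to the third node from one end (E_7), so the type is E_7.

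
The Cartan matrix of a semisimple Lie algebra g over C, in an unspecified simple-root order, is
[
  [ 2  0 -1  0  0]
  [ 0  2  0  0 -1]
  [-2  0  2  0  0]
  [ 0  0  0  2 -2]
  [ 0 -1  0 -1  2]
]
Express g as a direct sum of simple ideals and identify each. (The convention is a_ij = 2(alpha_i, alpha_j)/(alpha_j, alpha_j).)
B_2 + C_3

The diagram associated to this matrix has two connected components: the simple roots {alpha_1, alpha_3} form a chain of 2 nodes with a double edge at one end; the terminal node there is the unique short simple root (B_2), and {alpha_2, alpha_4, alpha_5} form a chain of 3 nodes with a double edge at one end; the terminal node there is the unique long simple root (C_3). A semisimple Lie algebra decomposes uniquely as the direct sum of simple ideals, one per connected component of its Dynkin diagram, so g ≅ B_2 ⊕ C_3 (dimension 10 + 21 = 31).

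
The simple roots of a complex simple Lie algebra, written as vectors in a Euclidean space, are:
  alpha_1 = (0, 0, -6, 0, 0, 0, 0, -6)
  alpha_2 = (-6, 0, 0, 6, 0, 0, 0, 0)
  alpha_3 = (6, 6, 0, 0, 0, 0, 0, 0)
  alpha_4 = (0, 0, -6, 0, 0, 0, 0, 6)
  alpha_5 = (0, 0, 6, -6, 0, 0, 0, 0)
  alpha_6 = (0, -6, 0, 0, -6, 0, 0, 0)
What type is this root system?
type D_6

Compute the Cartan integers a_ij = 2(alpha_i, alpha_j)/(alpha_j, alpha_j); the resulting 6x6 Cartan matrix is
[[2, 0, 0, 0, -1, 0], [0, 2, -1, 0, -1, 0], [0, -1, 2, 0, 0, -1], [0, 0, 0, 2, -1, 0], [-1, -1, 0, -1, 2, 0], [0, 0, -1, 0, 0, 2]].
All simple roots have the same length, so the diagram is simply laced. The associated Dynkin diagram is a chain of 4 nodes with a fork of two nodes at one end (D_6), so the type is D_6 (the algebra so(12)).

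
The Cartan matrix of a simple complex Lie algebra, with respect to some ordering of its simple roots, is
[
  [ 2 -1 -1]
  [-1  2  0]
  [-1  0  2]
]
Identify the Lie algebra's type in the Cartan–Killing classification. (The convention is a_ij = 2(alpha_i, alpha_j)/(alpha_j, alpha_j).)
A_3 (sl(4))

The matrix has rank 3 with 2's on the diagonal. Reading the off-diagonal entries as Dynkin edges (a single edge where a_ij = a_ji = -1; a double or triple edge where a_ij * a_ji = 2 or 3), the diagram is a chain of 3 nodes with single edges (A_3). One simple-root ordering that puts it in standard form is (alpha_2, alpha_1, alpha_3). So the algebra is type A_3, i.e. sl(4).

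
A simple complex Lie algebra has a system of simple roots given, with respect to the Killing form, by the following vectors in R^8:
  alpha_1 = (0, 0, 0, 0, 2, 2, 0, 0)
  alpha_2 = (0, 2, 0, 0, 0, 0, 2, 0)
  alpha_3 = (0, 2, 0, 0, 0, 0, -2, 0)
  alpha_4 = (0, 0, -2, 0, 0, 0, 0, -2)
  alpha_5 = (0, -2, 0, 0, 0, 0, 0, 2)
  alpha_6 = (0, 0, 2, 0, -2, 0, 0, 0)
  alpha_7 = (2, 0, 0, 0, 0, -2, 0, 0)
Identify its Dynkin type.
D_7

Compute the Cartan integers a_ij = 2(alpha_i, alpha_j)/(alpha_j, alpha_j); the resulting 7x7 Cartan matrix is
[[2, 0, 0, 0, 0, -1, -1], [0, 2, 0, 0, -1, 0, 0], [0, 0, 2, 0, -1, 0, 0], [0, 0, 0, 2, -1, -1, 0], [0, -1, -1, -1, 2, 0, 0], [-1, 0, 0, -1, 0, 2, 0], [-1, 0, 0, 0, 0, 0, 2]].
All simple roots have the same length, so the diagram is simply laced. The associated Dynkin diagram is a chain of 5 nodes with a fork of two nodes at one end (D_7), so the type is D_7 (the algebra so(14)).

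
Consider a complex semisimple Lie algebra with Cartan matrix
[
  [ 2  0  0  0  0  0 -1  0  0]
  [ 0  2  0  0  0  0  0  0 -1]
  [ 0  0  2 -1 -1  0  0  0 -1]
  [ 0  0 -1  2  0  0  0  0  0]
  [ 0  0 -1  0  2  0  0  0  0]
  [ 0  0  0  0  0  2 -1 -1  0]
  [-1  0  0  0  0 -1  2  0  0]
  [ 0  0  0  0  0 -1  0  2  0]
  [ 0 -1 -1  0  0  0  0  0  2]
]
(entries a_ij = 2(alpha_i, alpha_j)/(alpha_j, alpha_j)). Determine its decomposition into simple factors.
The diagram associated to this matrix has two connected components: the simple roots {alpha_1, alpha_6, alpha_7, alpha_8} form a chain of 4 nodes with single edges (A_4), and {alpha_2, alpha_3, alpha_4, alpha_5, alpha_9} form a chain of 3 nodes with a fork of two nodes at one end (D_5). A semisimple Lie algebra decomposes uniquely as the direct sum of simple ideals, one per connected component of its Dynkin diagram, so g ≅ A_4 ⊕ D_5 (dimension 24 + 45 = 69).

A4 + D5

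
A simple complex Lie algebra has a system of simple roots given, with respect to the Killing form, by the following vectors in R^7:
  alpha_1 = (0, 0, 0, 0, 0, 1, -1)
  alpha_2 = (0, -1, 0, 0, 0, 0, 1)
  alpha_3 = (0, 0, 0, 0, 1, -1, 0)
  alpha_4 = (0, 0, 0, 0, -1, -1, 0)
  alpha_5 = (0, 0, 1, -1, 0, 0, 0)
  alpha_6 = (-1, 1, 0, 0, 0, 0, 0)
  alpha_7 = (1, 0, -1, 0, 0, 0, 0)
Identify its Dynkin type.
Compute the Cartan integers a_ij = 2(alpha_i, alpha_j)/(alpha_j, alpha_j); the resulting 7x7 Cartan matrix is
[[2, -1, -1, -1, 0, 0, 0], [-1, 2, 0, 0, 0, -1, 0], [-1, 0, 2, 0, 0, 0, 0], [-1, 0, 0, 2, 0, 0, 0], [0, 0, 0, 0, 2, 0, -1], [0, -1, 0, 0, 0, 2, -1], [0, 0, 0, 0, -1, -1, 2]].
All simple roots have the same length, so the diagram is simply laced. The associated Dynkin diagram is a chain of 5 nodes with a fork of two nodes at one end (D_7), so the type is D_7 (the algebra so(14)).

type D_7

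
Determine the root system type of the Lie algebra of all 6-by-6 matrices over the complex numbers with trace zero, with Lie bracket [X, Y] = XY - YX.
A_5

This is sl(6), which has dimension 6^2 - 1 = 35 and rank 6 - 1 = 5 (a Cartan subalgebra is the diagonal traceless matrices). In the classification of classical Lie algebras, the special linear algebra sl(n+1) has type A_n; here n = 5, so the Dynkin diagram is a chain of 5 nodes with single edges (A_5). Hence the type is A_5.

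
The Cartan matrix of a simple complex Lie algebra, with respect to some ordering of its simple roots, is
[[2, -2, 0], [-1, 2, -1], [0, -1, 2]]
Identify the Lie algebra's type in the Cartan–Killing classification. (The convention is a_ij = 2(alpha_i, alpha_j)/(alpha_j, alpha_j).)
The matrix has rank 3 with 2's on the diagonal. Reading the off-diagonal entries as Dynkin edges (a single edge where a_ij = a_ji = -1; a double or triple edge where a_ij * a_ji = 2 or 3), the diagram is a chain of 3 nodes with a double edge at one end; the terminal node there is the unique long simple root (C_3). One simple-root ordering that puts it in standard form is (alpha_3, alpha_2, alpha_1). So the algebra is type C_3, i.e. sp(6).

type C_3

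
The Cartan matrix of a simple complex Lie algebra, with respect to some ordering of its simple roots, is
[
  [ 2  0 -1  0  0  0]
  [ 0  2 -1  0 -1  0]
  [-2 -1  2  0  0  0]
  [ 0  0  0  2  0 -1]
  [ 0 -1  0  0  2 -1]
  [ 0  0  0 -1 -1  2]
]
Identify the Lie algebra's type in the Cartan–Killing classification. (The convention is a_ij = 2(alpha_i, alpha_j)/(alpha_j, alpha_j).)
B6

The matrix has rank 6 with 2's on the diagonal. Reading the off-diagonal entries as Dynkin edges (a single edge where a_ij = a_ji = -1; a double or triple edge where a_ij * a_ji = 2 or 3), the diagram is a chain of 6 nodes with a double edge at one end; the terminal node there is the unique short simple root (B_6). One simple-root ordering that puts it in standard form is (alpha_4, alpha_6, alpha_5, alpha_2, alpha_3, alpha_1). So the algebra is type B_6, i.e. so(13).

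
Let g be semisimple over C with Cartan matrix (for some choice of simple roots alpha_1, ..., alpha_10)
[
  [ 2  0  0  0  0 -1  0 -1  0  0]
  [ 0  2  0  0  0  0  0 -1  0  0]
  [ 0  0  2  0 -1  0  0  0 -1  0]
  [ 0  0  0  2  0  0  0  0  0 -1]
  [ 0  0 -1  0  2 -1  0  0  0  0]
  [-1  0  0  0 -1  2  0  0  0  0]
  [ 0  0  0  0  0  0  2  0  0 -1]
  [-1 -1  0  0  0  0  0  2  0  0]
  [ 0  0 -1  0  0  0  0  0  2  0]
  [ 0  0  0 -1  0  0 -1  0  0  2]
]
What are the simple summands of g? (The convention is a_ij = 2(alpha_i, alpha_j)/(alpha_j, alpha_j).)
type A_3 + type A_7

The diagram associated to this matrix has two connected components: the simple roots {alpha_4, alpha_7, alpha_10} form a chain of 3 nodes with single edges (A_3), and {alpha_1, alpha_2, alpha_3, alpha_5, alpha_6, alpha_8, alpha_9} form a chain of 7 nodes with single edges (A_7). A semisimple Lie algebra decomposes uniquely as the direct sum of simple ideals, one per connected component of its Dynkin diagram, so g ≅ A_3 ⊕ A_7 (dimension 15 + 63 = 78).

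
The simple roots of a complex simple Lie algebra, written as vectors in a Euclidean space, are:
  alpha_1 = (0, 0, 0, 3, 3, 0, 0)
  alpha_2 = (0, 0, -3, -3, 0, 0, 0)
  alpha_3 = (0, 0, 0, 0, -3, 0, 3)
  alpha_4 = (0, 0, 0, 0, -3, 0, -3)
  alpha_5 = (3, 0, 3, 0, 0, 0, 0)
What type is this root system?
Compute the Cartan integers a_ij = 2(alpha_i, alpha_j)/(alpha_j, alpha_j); the resulting 5x5 Cartan matrix is
[[2, -1, -1, -1, 0], [-1, 2, 0, 0, -1], [-1, 0, 2, 0, 0], [-1, 0, 0, 2, 0], [0, -1, 0, 0, 2]].
All simple roots have the same length, so the diagram is simply laced. The associated Dynkin diagram is a chain of 3 nodes with a fork of two nodes at one end (D_5), so the type is D_5 (the algebra so(10)).

D5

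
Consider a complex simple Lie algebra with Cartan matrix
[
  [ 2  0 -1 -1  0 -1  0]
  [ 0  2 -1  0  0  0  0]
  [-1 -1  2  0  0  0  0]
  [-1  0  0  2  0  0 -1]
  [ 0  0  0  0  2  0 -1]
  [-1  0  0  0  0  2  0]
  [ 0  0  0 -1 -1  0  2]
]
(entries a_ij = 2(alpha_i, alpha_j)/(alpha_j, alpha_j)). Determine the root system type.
The matrix has rank 7 with 2's on the diagonal. Reading the off-diagonal entries as Dynkin edges (a single edge where a_ij = a_ji = -1; a double or triple edge where a_ij * a_ji = 2 or 3), the diagram is a chain of 6 nodes with one extra node attached to the third node from one end (E_7). One simple-root ordering that puts it in standard form is (alpha_2, alpha_6, alpha_3, alpha_1, alpha_4, alpha_7, alpha_5). So the algebra is type E_7.

type E_7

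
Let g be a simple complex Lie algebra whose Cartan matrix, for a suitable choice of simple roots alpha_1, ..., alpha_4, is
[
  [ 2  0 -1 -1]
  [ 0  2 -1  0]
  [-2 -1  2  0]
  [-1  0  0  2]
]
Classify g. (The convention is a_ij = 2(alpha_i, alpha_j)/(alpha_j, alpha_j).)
The matrix has rank 4 with 2's on the diagonal. Reading the off-diagonal entries as Dynkin edges (a single edge where a_ij = a_ji = -1; a double or triple edge where a_ij * a_ji = 2 or 3), the diagram is a chain of 4 nodes with a double edge between the middle two (F_4). One simple-root ordering that puts it in standard form is (alpha_2, alpha_3, alpha_1, alpha_4). So the algebra is type F_4.

F_4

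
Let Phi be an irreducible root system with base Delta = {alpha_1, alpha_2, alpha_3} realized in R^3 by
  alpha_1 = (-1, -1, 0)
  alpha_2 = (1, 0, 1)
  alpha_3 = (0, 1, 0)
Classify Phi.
B_3 (so(7))

Compute the Cartan integers a_ij = 2(alpha_i, alpha_j)/(alpha_j, alpha_j); the resulting 3x3 Cartan matrix is
[[2, -1, -2], [-1, 2, 0], [-1, 0, 2]].
The roots have two lengths (squared-length ratio 2:1); the short ones are alpha_{3}. The associated Dynkin diagram is a chain of 3 nodes with a double edge at one end; the terminal node there is the unique short simple root (B_3), so the type is B_3 (the algebra so(7)).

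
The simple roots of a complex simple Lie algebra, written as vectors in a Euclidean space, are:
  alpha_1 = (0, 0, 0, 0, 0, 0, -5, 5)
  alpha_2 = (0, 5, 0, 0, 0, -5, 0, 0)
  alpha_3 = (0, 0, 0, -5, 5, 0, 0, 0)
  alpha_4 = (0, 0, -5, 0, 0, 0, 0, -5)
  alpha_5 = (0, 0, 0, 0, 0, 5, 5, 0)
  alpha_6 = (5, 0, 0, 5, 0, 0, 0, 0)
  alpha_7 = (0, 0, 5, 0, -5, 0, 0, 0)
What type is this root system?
Compute the Cartan integers a_ij = 2(alpha_i, alpha_j)/(alpha_j, alpha_j); the resulting 7x7 Cartan matrix is
[[2, 0, 0, -1, -1, 0, 0], [0, 2, 0, 0, -1, 0, 0], [0, 0, 2, 0, 0, -1, -1], [-1, 0, 0, 2, 0, 0, -1], [-1, -1, 0, 0, 2, 0, 0], [0, 0, -1, 0, 0, 2, 0], [0, 0, -1, -1, 0, 0, 2]].
All simple roots have the same length, so the diagram is simply laced. The associated Dynkin diagram is a chain of 7 nodes with single edges (A_7), so the type is A_7 (the algebra sl(8)).

A_7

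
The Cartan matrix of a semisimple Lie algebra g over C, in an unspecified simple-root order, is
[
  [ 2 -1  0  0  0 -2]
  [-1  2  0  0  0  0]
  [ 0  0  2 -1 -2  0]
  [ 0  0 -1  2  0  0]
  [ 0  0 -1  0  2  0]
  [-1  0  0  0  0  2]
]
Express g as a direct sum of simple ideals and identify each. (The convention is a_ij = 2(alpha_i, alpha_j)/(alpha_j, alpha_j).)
type B_3 + type B_3

The diagram associated to this matrix has two connected components: the simple roots {alpha_3, alpha_4, alpha_5} form a chain of 3 nodes with a double edge at one end; the terminal node there is the unique short simple root (B_3), and {alpha_1, alpha_2, alpha_6} form a chain of 3 nodes with a double edge at one end; the terminal node there is the unique short simple root (B_3). A semisimple Lie algebra decomposes uniquely as the direct sum of simple ideals, one per connected component of its Dynkin diagram, so g ≅ B_3 ⊕ B_3 (dimension 21 + 21 = 42).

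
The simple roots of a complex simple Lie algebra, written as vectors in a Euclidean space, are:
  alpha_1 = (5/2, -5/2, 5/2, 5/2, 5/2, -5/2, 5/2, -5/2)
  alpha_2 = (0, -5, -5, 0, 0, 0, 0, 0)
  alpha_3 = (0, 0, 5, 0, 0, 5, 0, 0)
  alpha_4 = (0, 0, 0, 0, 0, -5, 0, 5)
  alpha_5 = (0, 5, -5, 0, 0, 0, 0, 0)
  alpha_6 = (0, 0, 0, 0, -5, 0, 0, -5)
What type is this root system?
type E_6

Compute the Cartan integers a_ij = 2(alpha_i, alpha_j)/(alpha_j, alpha_j); the resulting 6x6 Cartan matrix is
[[2, 0, 0, 0, -1, 0], [0, 2, -1, 0, 0, 0], [0, -1, 2, -1, -1, 0], [0, 0, -1, 2, 0, -1], [-1, 0, -1, 0, 2, 0], [0, 0, 0, -1, 0, 2]].
All simple roots have the same length, so the diagram is simply laced. The associated Dynkin diagram is a chain of 5 nodes with one extra node attached to the third node from one end (E_6), so the type is E_6.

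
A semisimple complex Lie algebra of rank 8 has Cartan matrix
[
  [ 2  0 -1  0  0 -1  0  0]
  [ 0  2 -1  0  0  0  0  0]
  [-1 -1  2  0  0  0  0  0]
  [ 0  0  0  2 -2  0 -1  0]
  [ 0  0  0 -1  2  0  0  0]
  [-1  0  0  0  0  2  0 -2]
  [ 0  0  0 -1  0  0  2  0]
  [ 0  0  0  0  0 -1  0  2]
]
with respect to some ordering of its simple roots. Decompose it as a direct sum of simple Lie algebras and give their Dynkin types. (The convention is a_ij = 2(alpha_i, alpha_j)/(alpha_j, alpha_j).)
The diagram associated to this matrix has two connected components: the simple roots {alpha_4, alpha_5, alpha_7} form a chain of 3 nodes with a double edge at one end; the terminal node there is the unique short simple root (B_3), and {alpha_1, alpha_2, alpha_3, alpha_6, alpha_8} form a chain of 5 nodes with a double edge at one end; the terminal node there is the unique short simple root (B_5). A semisimple Lie algebra decomposes uniquely as the direct sum of simple ideals, one per connected component of its Dynkin diagram, so g ≅ B_3 ⊕ B_5 (dimension 21 + 55 = 76).

B_3 + B_5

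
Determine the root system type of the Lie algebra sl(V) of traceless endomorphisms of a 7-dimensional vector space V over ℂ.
This is sl(7), which has dimension 7^2 - 1 = 48 and rank 7 - 1 = 6 (a Cartan subalgebra is the diagonal traceless matrices). In the classification of classical Lie algebras, the special linear algebra sl(n+1) has type A_n; here n = 6, so the Dynkin diagram is a chain of 6 nodes with single edges (A_6). Hence the type is A_6.

A6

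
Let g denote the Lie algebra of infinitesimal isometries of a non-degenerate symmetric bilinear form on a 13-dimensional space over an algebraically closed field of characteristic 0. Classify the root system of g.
This is so(13) with 13 odd, which has dimension 13(13-1)/2 = 78 and rank (13-1)/2 = 6. In the classification of classical Lie algebras, the orthogonal algebra so(2n+1) in an odd number of variables has type B_n; here n = 6, so the Dynkin diagram is a chain of 6 nodes with a double edge at one end; the terminal node there is the unique short simple root (B_6). Hence the type is B_6.

B_6 (so(13))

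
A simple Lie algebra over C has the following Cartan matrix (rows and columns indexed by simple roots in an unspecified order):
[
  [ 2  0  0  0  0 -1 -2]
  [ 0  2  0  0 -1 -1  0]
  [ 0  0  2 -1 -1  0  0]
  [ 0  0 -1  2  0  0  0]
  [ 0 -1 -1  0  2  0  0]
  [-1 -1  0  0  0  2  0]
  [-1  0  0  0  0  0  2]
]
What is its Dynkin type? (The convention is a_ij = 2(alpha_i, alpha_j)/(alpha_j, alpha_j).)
type B_7

The matrix has rank 7 with 2's on the diagonal. Reading the off-diagonal entries as Dynkin edges (a single edge where a_ij = a_ji = -1; a double or triple edge where a_ij * a_ji = 2 or 3), the diagram is a chain of 7 nodes with a double edge at one end; the terminal node there is the unique short simple root (B_7). One simple-root ordering that puts it in standard form is (alpha_4, alpha_3, alpha_5, alpha_2, alpha_6, alpha_1, alpha_7). So the algebra is type B_7, i.e. so(15).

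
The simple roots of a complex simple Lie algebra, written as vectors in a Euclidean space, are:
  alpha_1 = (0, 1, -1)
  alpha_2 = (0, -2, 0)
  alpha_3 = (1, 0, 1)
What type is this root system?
C3

Compute the Cartan integers a_ij = 2(alpha_i, alpha_j)/(alpha_j, alpha_j); the resulting 3x3 Cartan matrix is
[[2, -1, -1], [-2, 2, 0], [-1, 0, 2]].
The roots have two lengths (squared-length ratio 2:1); the short ones are alpha_{1,3}. The associated Dynkin diagram is a chain of 3 nodes with a double edge at one end; the terminal node there is the unique long simple root (C_3), so the type is C_3 (the algebra sp(6)).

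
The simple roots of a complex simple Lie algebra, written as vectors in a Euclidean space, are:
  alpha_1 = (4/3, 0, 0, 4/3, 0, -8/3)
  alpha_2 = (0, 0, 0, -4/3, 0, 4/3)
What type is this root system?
Compute the Cartan integers a_ij = 2(alpha_i, alpha_j)/(alpha_j, alpha_j); the resulting 2x2 Cartan matrix is
[[2, -3], [-1, 2]].
The roots have two lengths (squared-length ratio 3:1); the short ones are alpha_{2}. The associated Dynkin diagram is two nodes joined by a triple edge (G_2), so the type is G_2.

G2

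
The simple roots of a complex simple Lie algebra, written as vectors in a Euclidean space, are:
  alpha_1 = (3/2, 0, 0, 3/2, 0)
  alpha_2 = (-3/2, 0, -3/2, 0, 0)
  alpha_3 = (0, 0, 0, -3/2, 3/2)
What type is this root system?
Compute the Cartan integers a_ij = 2(alpha_i, alpha_j)/(alpha_j, alpha_j); the resulting 3x3 Cartan matrix is
[[2, -1, -1], [-1, 2, 0], [-1, 0, 2]].
All simple roots have the same length, so the diagram is simply laced. The associated Dynkin diagram is a chain of 3 nodes with single edges (A_3), so the type is A_3 (the algebra sl(4)).

type A_3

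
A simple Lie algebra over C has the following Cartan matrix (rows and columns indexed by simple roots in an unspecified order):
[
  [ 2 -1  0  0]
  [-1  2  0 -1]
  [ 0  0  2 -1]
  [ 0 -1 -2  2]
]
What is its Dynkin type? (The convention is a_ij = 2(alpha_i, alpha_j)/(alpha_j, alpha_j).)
The matrix has rank 4 with 2's on the diagonal. Reading the off-diagonal entries as Dynkin edges (a single edge where a_ij = a_ji = -1; a double or triple edge where a_ij * a_ji = 2 or 3), the diagram is a chain of 4 nodes with a double edge at one end; the terminal node there is the unique short simple root (B_4). One simple-root ordering that puts it in standard form is (alpha_1, alpha_2, alpha_4, alpha_3). So the algebra is type B_4, i.e. so(9).

B_4 (so(9))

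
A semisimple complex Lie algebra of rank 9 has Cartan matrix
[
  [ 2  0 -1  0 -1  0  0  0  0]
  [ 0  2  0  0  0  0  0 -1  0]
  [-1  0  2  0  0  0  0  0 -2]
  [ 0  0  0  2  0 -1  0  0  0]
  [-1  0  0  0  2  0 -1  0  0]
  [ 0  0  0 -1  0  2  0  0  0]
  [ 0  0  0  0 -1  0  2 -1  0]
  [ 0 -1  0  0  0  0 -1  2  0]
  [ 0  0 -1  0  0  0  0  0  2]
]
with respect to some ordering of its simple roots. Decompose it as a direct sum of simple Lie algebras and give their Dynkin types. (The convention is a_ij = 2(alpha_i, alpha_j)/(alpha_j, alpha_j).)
A_2 ⊕ B_7

The diagram associated to this matrix has two connected components: the simple roots {alpha_4, alpha_6} form a chain of 2 nodes with single edges (A_2), and {alpha_1, alpha_2, alpha_3, alpha_5, alpha_7, alpha_8, alpha_9} form a chain of 7 nodes with a double edge at one end; the terminal node there is the unique short simple root (B_7). A semisimple Lie algebra decomposes uniquely as the direct sum of simple ideals, one per connected component of its Dynkin diagram, so g ≅ A_2 ⊕ B_7 (dimension 8 + 105 = 113).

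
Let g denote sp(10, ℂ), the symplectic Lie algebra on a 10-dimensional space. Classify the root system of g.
This is sp(10), which has dimension 10(10+1)/2 = 55 and rank 10/2 = 5. In the classification of classical Lie algebras, the symplectic algebra sp(2n) has type C_n; here n = 5, so the Dynkin diagram is a chain of 5 nodes with a double edge at one end; the terminal node there is the unique long simple root (C_5). Hence the type is C_5.

C5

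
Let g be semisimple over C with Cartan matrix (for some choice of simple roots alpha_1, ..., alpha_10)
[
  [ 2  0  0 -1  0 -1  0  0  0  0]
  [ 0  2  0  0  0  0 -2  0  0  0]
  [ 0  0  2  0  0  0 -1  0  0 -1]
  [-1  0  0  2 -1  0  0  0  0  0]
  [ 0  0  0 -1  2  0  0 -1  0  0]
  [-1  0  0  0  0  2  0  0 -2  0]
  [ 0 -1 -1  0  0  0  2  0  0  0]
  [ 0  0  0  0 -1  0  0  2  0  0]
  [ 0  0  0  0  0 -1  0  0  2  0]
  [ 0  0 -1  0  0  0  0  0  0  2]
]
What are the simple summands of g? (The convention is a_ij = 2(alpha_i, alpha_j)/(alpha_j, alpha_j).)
B_6 + C_4

The diagram associated to this matrix has two connected components: the simple roots {alpha_1, alpha_4, alpha_5, alpha_6, alpha_8, alpha_9} form a chain of 6 nodes with a double edge at one end; the terminal node there is the unique short simple root (B_6), and {alpha_2, alpha_3, alpha_7, alpha_10} form a chain of 4 nodes with a double edge at one end; the terminal node there is the unique long simple root (C_4). A semisimple Lie algebra decomposes uniquely as the direct sum of simple ideals, one per connected component of its Dynkin diagram, so g ≅ B_6 ⊕ C_4 (dimension 78 + 36 = 114).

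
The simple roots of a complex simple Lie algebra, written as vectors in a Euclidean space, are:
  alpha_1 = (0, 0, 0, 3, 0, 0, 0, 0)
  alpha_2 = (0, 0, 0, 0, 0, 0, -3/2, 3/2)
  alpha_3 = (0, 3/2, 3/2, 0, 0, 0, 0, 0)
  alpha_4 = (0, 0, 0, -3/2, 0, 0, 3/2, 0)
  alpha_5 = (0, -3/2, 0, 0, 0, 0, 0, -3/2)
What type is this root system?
Compute the Cartan integers a_ij = 2(alpha_i, alpha_j)/(alpha_j, alpha_j); the resulting 5x5 Cartan matrix is
[[2, 0, 0, -2, 0], [0, 2, 0, -1, -1], [0, 0, 2, 0, -1], [-1, -1, 0, 2, 0], [0, -1, -1, 0, 2]].
The roots have two lengths (squared-length ratio 2:1); the short ones are alpha_{2,3,4,5}. The associated Dynkin diagram is a chain of 5 nodes with a double edge at one end; the terminal node there is the unique long simple root (C_5), so the type is C_5 (the algebra sp(10)).

C_5 (sp(10))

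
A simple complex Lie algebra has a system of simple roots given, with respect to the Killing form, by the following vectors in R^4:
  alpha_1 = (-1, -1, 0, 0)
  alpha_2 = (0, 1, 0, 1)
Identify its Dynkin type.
type A_2

Compute the Cartan integers a_ij = 2(alpha_i, alpha_j)/(alpha_j, alpha_j); the resulting 2x2 Cartan matrix is
[[2, -1], [-1, 2]].
All simple roots have the same length, so the diagram is simply laced. The associated Dynkin diagram is a chain of 2 nodes with single edges (A_2), so the type is A_2 (the algebra sl(3)).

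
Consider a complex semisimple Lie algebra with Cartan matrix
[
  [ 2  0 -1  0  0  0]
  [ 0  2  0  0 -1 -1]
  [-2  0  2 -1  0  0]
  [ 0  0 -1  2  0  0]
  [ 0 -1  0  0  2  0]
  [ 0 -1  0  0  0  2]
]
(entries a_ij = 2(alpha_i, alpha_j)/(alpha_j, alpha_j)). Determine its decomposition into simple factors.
The diagram associated to this matrix has two connected components: the simple roots {alpha_2, alpha_5, alpha_6} form a chain of 3 nodes with single edges (A_3), and {alpha_1, alpha_3, alpha_4} form a chain of 3 nodes with a double edge at one end; the terminal node there is the unique short simple root (B_3). A semisimple Lie algebra decomposes uniquely as the direct sum of simple ideals, one per connected component of its Dynkin diagram, so g ≅ A_3 ⊕ B_3 (dimension 15 + 21 = 36).

type A_3 + type B_3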